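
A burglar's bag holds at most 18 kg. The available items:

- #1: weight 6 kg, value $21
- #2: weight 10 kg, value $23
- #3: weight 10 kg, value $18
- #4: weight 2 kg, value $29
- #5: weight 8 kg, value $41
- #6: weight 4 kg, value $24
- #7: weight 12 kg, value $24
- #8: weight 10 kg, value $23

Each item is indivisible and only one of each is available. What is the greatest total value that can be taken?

Check high-value combinations within 18 kg:
- #4+#5+#6: weight 2+8+4=14, value 29+41+24=94
- #1+#4+#5: weight 6+2+8=16, value 21+29+41=91
- #1+#5+#6: weight 6+8+4=18, value 21+41+24=86
Best: $94.

$94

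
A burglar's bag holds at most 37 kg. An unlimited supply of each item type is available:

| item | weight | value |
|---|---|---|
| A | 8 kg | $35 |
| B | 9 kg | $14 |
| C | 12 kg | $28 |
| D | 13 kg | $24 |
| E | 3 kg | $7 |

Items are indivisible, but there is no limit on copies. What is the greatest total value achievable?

$147

Best value-per-unit is A at 35/8; filling with it alone gives 4×35 = 140.
Optimal mix: 4×A + 1×E → weight 35, value 147.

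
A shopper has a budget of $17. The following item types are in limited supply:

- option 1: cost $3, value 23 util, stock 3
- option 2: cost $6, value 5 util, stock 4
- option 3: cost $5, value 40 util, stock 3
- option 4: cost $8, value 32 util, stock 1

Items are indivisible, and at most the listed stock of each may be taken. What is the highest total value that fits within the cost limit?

126 util

Top feasible selections:
- 2×option 1 + 2×option 3: cost 16, value 126
- 3×option 3: cost 15, value 120
- 3×option 1 + 1×option 3: cost 14, value 109
Best: 126 util.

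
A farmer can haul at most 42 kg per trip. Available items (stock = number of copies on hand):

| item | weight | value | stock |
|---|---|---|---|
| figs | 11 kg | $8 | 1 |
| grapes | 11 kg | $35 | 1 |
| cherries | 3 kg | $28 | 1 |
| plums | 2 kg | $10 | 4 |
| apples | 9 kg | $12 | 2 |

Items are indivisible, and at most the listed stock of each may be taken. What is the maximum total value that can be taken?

Best selections within weight 42 and stock limits:
- 1×grapes + 1×cherries + 4×plums + 2×apples: weight 40, value 127
- 1×figs + 1×grapes + 1×cherries + 4×plums + 1×apples: weight 42, value 123
Best: $127.

$127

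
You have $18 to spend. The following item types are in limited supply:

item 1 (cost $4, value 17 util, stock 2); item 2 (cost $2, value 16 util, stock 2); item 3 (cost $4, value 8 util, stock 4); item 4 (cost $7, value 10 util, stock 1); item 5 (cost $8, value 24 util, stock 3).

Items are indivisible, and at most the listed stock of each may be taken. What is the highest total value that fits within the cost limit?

Top feasible selections:
- 2×item 1 + 2×item 2 + 1×item 3: cost 16, value 74
- 2×item 1 + 1×item 2 + 1×item 5: cost 18, value 74
- 1×item 1 + 2×item 2 + 1×item 5: cost 16, value 73
Best: 74 util.

74 util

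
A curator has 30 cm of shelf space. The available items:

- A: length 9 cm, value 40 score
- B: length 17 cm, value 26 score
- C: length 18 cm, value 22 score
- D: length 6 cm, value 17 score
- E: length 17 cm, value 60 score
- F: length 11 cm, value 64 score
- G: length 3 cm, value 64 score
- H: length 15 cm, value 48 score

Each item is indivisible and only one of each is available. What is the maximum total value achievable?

Check high-value combinations within 30 cm:
- A+D+F+G: length 9+6+11+3=29, value 40+17+64+64=185
- F+G+H: length 11+3+15=29, value 64+64+48=176
- A+F+G: length 9+11+3=23, value 40+64+64=168
Best: 185 score.

185 score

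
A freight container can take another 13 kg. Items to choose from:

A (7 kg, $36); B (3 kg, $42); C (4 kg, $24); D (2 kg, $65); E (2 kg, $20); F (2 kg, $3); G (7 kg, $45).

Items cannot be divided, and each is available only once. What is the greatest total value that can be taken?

$154

This is a 0/1 knapsack; check combinations near the capacity.
- B+C+D+E+F: weight 3+4+2+2+2=13, value 42+24+65+20+3=154
- B+D+G: weight 3+2+7=12, value 42+65+45=152
- B+C+D+E: weight 3+4+2+2=11, value 42+24+65+20=151
- A+B+D: weight 7+3+2=12, value 36+42+65=143
Best: $154.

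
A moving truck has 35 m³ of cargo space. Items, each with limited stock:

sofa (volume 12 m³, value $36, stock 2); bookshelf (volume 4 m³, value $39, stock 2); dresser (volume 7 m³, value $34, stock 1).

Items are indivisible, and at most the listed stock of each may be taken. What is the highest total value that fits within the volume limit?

$150

Best selections within volume 35 and stock limits:
- 2×sofa + 2×bookshelf: volume 32, value 150
- 1×sofa + 2×bookshelf + 1×dresser: volume 27, value 148
- 2×sofa + 1×bookshelf + 1×dresser: volume 35, value 145
- 1×sofa + 2×bookshelf: volume 20, value 114
Best: $150.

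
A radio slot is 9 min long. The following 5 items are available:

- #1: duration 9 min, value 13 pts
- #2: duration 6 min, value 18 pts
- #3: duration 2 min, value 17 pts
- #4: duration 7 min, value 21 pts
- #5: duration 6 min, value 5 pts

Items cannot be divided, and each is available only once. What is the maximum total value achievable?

Check high-value combinations within 9 min:
- #3+#4: duration 2+7=9, value 17+21=38
- #2+#3: duration 6+2=8, value 18+17=35
- #3+#5: duration 2+6=8, value 17+5=22
- #4: duration 7, value 21
Best: 38 pts.

38 pts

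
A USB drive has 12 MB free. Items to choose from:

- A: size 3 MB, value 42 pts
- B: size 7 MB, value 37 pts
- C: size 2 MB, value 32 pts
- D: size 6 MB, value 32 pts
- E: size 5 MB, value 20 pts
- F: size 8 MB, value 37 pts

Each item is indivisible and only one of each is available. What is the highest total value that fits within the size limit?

Check high-value combinations within 12 MB:
- A+B+C: size 3+7+2=12, value 42+37+32=111
- A+C+D: size 3+2+6=11, value 42+32+32=106
- A+C+E: size 3+2+5=10, value 42+32+20=94
Best: 111 pts.

111 pts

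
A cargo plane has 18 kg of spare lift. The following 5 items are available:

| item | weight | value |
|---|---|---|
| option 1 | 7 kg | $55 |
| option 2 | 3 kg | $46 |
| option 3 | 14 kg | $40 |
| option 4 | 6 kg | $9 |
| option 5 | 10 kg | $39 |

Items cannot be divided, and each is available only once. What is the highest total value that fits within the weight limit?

$110

Check high-value combinations within 18 kg:
- option 1+option 2+option 4: weight 7+3+6=16, value 55+46+9=110
- option 1+option 2: weight 7+3=10, value 55+46=101
- option 1+option 5: weight 7+10=17, value 55+39=94
- option 2+option 3: weight 3+14=17, value 46+40=86
Best: $110.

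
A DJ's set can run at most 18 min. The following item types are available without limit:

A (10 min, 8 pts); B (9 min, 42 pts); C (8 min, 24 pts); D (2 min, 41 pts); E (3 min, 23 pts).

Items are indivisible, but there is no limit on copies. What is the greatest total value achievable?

369 pts

Best value-per-unit is D at 41/2, and filling with it alone uses duration 9×2=18. No mix of the others beats 9×41 = 369.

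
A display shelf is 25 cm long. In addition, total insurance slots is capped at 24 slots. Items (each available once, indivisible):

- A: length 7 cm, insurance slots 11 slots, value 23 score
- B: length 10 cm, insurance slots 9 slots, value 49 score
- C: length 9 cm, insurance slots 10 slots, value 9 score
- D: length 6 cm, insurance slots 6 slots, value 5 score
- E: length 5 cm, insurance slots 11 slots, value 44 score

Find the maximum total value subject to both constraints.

93 score

Feasible sets respecting both limits:
- B+E: length 15, insurance slots 20, value 93
- A+B: length 17, insurance slots 20, value 72
- A+E: length 12, insurance slots 22, value 67
Best: 93 score.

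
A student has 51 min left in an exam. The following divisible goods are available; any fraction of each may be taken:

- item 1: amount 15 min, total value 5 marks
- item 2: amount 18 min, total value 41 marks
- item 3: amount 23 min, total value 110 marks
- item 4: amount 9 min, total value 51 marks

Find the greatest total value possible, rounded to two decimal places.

202.33

Take in order of value per unit:
- item 4 (51/9 per unit): all 9 → value 51, running total 51.00
- item 3 (110/23 per unit): all 23 → value 110, running total 161.00
- item 2 (41/18 per unit): all 18 → value 41, running total 202.00
- item 1 (5/15 per unit): 1 of 15 → value 1×5/15 = 0.3333, running total 202.33
Total 202.33.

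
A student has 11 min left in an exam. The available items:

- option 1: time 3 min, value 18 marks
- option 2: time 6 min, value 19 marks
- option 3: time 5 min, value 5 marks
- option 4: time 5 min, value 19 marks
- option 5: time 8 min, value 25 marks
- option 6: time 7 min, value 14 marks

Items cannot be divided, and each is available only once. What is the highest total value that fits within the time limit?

Check high-value combinations within 11 min:
- option 1+option 5: time 3+8=11, value 18+25=43
- option 2+option 4: time 6+5=11, value 19+19=38
- option 1+option 4: time 3+5=8, value 18+19=37
- option 1+option 2: time 3+6=9, value 18+19=37
- option 1+option 6: time 3+7=10, value 18+14=32
Best: 43 marks.

43 marks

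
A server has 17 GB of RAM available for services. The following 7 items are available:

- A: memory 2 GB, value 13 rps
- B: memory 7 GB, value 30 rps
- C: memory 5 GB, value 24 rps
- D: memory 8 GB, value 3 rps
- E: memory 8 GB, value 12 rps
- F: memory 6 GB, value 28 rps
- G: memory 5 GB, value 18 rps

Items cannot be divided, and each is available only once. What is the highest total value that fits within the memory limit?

72 rps

This is a 0/1 knapsack; check combinations near the capacity.
- B+C+G: memory 7+5+5=17, value 30+24+18=72
- A+B+F: memory 2+7+6=15, value 13+30+28=71
- C+F+G: memory 5+6+5=16, value 24+28+18=70
- A+B+C: memory 2+7+5=14, value 13+30+24=67
- A+C+F: memory 2+5+6=13, value 13+24+28=65
Best: 72 rps.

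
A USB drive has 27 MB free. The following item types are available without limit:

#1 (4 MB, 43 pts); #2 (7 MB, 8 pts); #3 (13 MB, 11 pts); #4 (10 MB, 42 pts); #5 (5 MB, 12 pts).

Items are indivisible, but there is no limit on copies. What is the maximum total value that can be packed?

258 pts

Best value-per-unit is #1 at 43/4, and filling with it alone uses size 6×4=24. No mix of the others beats 6×43 = 258.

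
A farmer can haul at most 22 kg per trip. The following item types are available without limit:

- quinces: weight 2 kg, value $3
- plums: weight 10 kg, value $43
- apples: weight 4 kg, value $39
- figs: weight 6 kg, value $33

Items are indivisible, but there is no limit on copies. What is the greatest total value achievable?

Best value-per-unit is apples at 39/4; filling with it alone gives 5×39 = 195.
Optimal mix: 1×quinces + 5×apples → weight 22, value 198.

$198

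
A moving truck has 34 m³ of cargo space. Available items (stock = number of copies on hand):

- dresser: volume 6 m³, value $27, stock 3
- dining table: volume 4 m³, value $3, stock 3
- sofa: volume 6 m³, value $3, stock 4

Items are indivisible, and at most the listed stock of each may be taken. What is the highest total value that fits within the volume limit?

Best selections within volume 34 and stock limits:
- 3×dresser + 3×dining table: volume 30, value 90
- 3×dresser + 2×dining table + 1×sofa: volume 32, value 90
Best: $90.

$90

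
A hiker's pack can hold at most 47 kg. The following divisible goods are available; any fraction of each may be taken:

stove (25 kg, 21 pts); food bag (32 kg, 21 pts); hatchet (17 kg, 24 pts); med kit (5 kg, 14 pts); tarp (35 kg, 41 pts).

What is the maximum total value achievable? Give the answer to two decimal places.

Take in order of value per unit:
- med kit (14/5 per unit): all 5 → value 14, running total 14.00
- hatchet (24/17 per unit): all 17 → value 24, running total 38.00
- tarp (41/35 per unit): 25 of 35 → value 25×41/35 = 29.2857, running total 67.29
Total 67.29.

67.29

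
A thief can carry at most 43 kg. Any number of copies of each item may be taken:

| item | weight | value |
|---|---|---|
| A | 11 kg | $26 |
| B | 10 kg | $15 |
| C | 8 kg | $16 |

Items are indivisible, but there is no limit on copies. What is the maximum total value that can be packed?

Best value-per-unit is A at 26/11; filling with it alone gives 3×26 = 78.
Optimal mix: 3×A + 1×C → weight 41, value 94.

$94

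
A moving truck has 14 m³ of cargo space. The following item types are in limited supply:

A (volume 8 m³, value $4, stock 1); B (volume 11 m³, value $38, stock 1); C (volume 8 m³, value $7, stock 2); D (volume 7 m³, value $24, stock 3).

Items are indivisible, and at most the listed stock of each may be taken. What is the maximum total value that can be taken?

Best selections within volume 14 and stock limits:
- 2×D: volume 14, value 48
- 1×B: volume 11, value 38
- 1×D: volume 7, value 24
Best: $48.

$48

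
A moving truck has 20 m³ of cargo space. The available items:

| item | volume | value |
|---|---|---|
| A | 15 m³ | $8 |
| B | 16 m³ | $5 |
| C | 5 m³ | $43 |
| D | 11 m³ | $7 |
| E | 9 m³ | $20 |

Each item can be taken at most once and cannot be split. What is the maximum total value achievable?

Check high-value combinations within 20 m³:
- C+E: volume 5+9=14, value 43+20=63
- A+C: volume 15+5=20, value 8+43=51
- C+D: volume 5+11=16, value 43+7=50
Best: $63.

$63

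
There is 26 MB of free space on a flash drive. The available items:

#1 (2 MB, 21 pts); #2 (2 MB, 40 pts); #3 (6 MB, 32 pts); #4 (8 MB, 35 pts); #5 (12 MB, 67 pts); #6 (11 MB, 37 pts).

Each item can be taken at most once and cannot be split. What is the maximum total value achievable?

Check high-value combinations within 26 MB:
- #1+#2+#4+#5: size 2+2+8+12=24, value 21+40+35+67=163
- #1+#2+#3+#5: size 2+2+6+12=22, value 21+40+32+67=160
- #2+#5+#6: size 2+12+11=25, value 40+67+37=144
Best: 163 pts.

163 pts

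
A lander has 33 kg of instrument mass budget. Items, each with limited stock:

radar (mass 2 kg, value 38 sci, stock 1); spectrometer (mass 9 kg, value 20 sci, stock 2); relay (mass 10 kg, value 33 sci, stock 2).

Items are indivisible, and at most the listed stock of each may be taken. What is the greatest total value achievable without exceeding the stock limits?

124 sci

Best selections within mass 33 and stock limits:
- 1×radar + 1×spectrometer + 2×relay: mass 31, value 124
- 1×radar + 2×spectrometer + 1×relay: mass 30, value 111
Best: 124 sci.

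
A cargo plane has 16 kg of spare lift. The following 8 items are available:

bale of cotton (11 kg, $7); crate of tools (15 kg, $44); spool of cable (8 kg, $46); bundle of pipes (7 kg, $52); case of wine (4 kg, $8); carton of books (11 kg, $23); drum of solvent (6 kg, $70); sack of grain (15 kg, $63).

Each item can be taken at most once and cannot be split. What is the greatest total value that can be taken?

$122

Check high-value combinations within 16 kg:
- bundle of pipes+drum of solvent: weight 7+6=13, value 52+70=122
- spool of cable+drum of solvent: weight 8+6=14, value 46+70=116
- spool of cable+bundle of pipes: weight 8+7=15, value 46+52=98
- case of wine+drum of solvent: weight 4+6=10, value 8+70=78
Best: $122.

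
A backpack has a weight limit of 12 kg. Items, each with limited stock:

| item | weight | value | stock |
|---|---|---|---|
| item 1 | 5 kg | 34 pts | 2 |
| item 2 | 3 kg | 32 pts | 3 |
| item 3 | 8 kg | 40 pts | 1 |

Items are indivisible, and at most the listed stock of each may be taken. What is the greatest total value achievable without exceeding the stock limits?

98 pts

Best selections within weight 12 and stock limits:
- 1×item 1 + 2×item 2: weight 11, value 98
- 3×item 2: weight 9, value 96
- 1×item 2 + 1×item 3: weight 11, value 72
Best: 98 pts.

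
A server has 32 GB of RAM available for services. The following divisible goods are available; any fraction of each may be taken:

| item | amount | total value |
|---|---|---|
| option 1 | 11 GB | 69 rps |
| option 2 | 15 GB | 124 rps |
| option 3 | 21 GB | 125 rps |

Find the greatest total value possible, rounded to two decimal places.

Take in order of value per unit:
- option 2 (124/15 per unit): all 15 → value 124, running total 124.00
- option 1 (69/11 per unit): all 11 → value 69, running total 193.00
- option 3 (125/21 per unit): 6 of 21 → value 6×125/21 = 35.7143, running total 228.71
Total 228.71.

228.71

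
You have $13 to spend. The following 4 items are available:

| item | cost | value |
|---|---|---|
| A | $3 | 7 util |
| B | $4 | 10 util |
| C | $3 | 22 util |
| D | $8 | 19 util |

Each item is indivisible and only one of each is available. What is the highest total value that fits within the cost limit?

41 util

Check high-value combinations within $13:
- C+D: cost 3+8=11, value 22+19=41
- A+B+C: cost 3+4+3=10, value 7+10+22=39
- B+C: cost 4+3=7, value 10+22=32
Best: 41 util.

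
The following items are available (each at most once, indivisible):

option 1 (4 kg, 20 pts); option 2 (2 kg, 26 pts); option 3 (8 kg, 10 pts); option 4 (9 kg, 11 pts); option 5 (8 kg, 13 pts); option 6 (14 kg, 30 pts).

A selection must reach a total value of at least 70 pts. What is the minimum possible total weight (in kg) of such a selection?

20

Subsets with value ≥ 70, sorted by total weight:
- option 1+option 2+option 6: weight 20, value 76
- option 1+option 2+option 4+option 5: weight 23, value 70
- option 1+option 2+option 5+option 6: weight 28, value 89
Minimum weight: 20 kg.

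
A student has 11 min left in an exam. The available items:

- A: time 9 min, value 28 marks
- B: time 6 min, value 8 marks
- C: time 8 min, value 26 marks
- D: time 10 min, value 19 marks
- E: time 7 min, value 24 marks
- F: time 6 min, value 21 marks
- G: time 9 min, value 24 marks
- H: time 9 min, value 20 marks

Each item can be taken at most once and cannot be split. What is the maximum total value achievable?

Check high-value combinations within 11 min:
- A: time 9, value 28
- C: time 8, value 26
- E: time 7, value 24
- G: time 9, value 24
- F: time 6, value 21
Best: 28 marks.

28 marks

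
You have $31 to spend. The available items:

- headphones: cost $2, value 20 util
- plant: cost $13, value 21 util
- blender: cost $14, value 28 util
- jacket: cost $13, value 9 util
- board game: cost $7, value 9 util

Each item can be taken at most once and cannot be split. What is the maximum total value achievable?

69 util

This is a 0/1 knapsack; check combinations near the capacity.
- headphones+plant+blender: cost 2+13+14=29, value 20+21+28=69
- headphones+blender+board game: cost 2+14+7=23, value 20+28+9=57
- headphones+blender+jacket: cost 2+14+13=29, value 20+28+9=57
Best: 69 util.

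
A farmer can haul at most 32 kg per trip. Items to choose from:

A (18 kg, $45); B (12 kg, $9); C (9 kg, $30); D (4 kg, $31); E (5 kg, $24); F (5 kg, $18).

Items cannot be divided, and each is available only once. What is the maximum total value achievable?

$118

Check high-value combinations within 32 kg:
- A+D+E+F: weight 18+4+5+5=32, value 45+31+24+18=118
- A+C+D: weight 18+9+4=31, value 45+30+31=106
- C+D+E+F: weight 9+4+5+5=23, value 30+31+24+18=103
- A+D+E: weight 18+4+5=27, value 45+31+24=100
Best: $118.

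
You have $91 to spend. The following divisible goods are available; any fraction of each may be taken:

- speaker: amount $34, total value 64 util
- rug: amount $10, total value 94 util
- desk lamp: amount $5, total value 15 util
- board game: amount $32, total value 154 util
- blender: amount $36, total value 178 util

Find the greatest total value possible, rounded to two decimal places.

456.06

Take in order of value per unit:
- rug (94/10 per unit): all 10 → value 94, running total 94.00
- blender (178/36 per unit): all 36 → value 178, running total 272.00
- board game (154/32 per unit): all 32 → value 154, running total 426.00
- desk lamp (15/5 per unit): all 5 → value 15, running total 441.00
- speaker (64/34 per unit): 8 of 34 → value 8×64/34 = 15.0588, running total 456.06
Total 456.06.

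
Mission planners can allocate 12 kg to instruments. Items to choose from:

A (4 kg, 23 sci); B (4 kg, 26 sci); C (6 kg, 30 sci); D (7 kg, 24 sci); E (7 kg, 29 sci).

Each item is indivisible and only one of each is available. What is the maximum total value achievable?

This is a 0/1 knapsack; check combinations near the capacity.
- B+C: mass 4+6=10, value 26+30=56
- B+E: mass 4+7=11, value 26+29=55
- A+C: mass 4+6=10, value 23+30=53
- A+E: mass 4+7=11, value 23+29=52
- B+D: mass 4+7=11, value 26+24=50
Best: 56 sci.

56 sci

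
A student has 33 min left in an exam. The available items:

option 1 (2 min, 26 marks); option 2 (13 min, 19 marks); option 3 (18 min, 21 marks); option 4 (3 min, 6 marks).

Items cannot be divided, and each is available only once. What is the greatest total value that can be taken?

This is a 0/1 knapsack; check combinations near the capacity.
- option 1+option 2+option 3: time 2+13+18=33, value 26+19+21=66
- option 1+option 3+option 4: time 2+18+3=23, value 26+21+6=53
- option 1+option 2+option 4: time 2+13+3=18, value 26+19+6=51
- option 1+option 3: time 2+18=20, value 26+21=47
Best: 66 marks.

66 marks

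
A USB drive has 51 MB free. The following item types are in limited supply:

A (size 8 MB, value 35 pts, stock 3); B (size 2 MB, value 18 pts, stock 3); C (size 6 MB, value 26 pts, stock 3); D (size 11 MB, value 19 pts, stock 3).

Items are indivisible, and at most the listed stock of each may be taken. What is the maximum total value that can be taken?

Best selections within size 51 and stock limits:
- 3×A + 3×B + 3×C: size 48, value 237
- 2×A + 3×B + 3×C + 1×D: size 51, value 221
- 3×A + 2×B + 3×C: size 46, value 219
- 3×A + 2×B + 2×C + 1×D: size 51, value 212
Best: 237 pts.

237 pts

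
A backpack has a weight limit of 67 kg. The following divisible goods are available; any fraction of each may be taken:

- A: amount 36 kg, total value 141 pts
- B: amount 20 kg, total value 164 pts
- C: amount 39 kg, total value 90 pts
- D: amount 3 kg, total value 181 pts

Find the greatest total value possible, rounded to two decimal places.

Take in order of value per unit:
- D (181/3 per unit): all 3 → value 181, running total 181.00
- B (164/20 per unit): all 20 → value 164, running total 345.00
- A (141/36 per unit): all 36 → value 141, running total 486.00
- C (90/39 per unit): 8 of 39 → value 8×90/39 = 18.4615, running total 504.46
Total 504.46.

504.46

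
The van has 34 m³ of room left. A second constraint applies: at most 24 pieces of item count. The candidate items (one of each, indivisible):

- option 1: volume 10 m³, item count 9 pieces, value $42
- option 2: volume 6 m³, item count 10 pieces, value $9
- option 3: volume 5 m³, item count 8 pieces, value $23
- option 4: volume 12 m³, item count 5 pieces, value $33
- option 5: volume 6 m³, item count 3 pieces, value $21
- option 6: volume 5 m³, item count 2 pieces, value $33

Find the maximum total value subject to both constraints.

$131

Feasible sets respecting both limits:
- option 1+option 3+option 4+option 6: volume 32, item count 24, value 131
- option 1+option 4+option 5+option 6: volume 33, item count 19, value 129
- option 1+option 3+option 5+option 6: volume 26, item count 22, value 119
Best: $131.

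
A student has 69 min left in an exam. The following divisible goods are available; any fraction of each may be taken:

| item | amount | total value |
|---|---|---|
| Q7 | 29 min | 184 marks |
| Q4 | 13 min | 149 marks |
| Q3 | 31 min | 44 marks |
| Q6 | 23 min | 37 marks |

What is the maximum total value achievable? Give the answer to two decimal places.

375.68

Take in order of value per unit:
- Q4 (149/13 per unit): all 13 → value 149, running total 149.00
- Q7 (184/29 per unit): all 29 → value 184, running total 333.00
- Q6 (37/23 per unit): all 23 → value 37, running total 370.00
- Q3 (44/31 per unit): 4 of 31 → value 4×44/31 = 5.6774, running total 375.68
Total 375.68.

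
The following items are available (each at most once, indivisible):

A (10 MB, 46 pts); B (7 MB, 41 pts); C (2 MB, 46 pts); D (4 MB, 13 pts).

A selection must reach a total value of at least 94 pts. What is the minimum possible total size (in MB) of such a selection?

Subsets with value ≥ 94, sorted by total size:
- B+C+D: size 13, value 100
- A+C+D: size 16, value 105
Minimum size: 13 MB.

13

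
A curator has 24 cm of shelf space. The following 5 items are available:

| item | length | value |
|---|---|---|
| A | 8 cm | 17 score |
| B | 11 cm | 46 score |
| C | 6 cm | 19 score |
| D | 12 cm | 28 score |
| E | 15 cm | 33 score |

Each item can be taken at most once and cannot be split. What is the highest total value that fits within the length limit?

Check high-value combinations within 24 cm:
- B+D: length 11+12=23, value 46+28=74
- B+C: length 11+6=17, value 46+19=65
- A+B: length 8+11=19, value 17+46=63
- C+E: length 6+15=21, value 19+33=52
- A+E: length 8+15=23, value 17+33=50
Best: 74 score.

74 score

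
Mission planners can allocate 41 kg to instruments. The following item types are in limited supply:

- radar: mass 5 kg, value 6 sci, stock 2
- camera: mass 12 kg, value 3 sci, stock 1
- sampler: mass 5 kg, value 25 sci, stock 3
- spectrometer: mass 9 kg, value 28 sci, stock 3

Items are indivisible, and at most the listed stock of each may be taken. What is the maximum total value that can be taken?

Top feasible selections:
- 1×radar + 3×sampler + 2×spectrometer: mass 38, value 137
- 2×sampler + 3×spectrometer: mass 37, value 134
Best: 137 sci.

137 sci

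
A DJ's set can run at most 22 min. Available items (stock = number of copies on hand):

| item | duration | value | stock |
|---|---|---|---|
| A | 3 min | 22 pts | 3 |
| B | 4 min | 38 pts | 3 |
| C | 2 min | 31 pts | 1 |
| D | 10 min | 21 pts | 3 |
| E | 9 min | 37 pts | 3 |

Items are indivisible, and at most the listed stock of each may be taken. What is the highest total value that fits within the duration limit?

Top feasible selections:
- 2×A + 3×B + 1×C: duration 20, value 189
- 3×A + 3×B: duration 21, value 180
Best: 189 pts.

189 pts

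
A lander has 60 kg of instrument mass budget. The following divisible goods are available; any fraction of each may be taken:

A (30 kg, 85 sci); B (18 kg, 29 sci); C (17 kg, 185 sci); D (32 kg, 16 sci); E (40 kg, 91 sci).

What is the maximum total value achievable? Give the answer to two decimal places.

299.58

Take in order of value per unit:
- C (185/17 per unit): all 17 → value 185, running total 185.00
- A (85/30 per unit): all 30 → value 85, running total 270.00
- E (91/40 per unit): 13 of 40 → value 13×91/40 = 29.5750, running total 299.58
Total 299.58.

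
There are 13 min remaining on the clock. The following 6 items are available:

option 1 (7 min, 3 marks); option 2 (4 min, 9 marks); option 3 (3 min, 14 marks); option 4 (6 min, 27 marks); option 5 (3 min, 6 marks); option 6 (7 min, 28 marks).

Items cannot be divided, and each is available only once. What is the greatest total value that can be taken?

Check high-value combinations within 13 min:
- option 4+option 6: time 6+7=13, value 27+28=55
- option 2+option 3+option 4: time 4+3+6=13, value 9+14+27=50
- option 3+option 5+option 6: time 3+3+7=13, value 14+6+28=48
Best: 55 marks.

55 marks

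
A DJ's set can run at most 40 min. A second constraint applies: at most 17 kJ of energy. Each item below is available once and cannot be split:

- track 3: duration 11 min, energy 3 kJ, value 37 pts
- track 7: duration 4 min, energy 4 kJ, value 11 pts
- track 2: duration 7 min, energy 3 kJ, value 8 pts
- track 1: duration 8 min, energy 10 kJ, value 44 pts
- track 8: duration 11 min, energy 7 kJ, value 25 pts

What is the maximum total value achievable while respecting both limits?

92 pts

Feasible sets respecting both limits:
- track 3+track 7+track 1: duration 23, energy 17, value 92
- track 3+track 2+track 1: duration 26, energy 16, value 89
- track 3+track 1: duration 19, energy 13, value 81
Best: 92 pts.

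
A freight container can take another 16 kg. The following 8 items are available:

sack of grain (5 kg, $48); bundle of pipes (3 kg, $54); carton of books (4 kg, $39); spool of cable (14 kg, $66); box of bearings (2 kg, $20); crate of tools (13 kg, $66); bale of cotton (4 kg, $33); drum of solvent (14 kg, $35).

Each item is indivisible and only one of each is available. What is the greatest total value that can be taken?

This is a 0/1 knapsack; check combinations near the capacity.
- sack of grain+bundle of pipes+carton of books+bale of cotton: weight 5+3+4+4=16, value 48+54+39+33=174
- sack of grain+bundle of pipes+carton of books+box of bearings: weight 5+3+4+2=14, value 48+54+39+20=161
- sack of grain+bundle of pipes+box of bearings+bale of cotton: weight 5+3+2+4=14, value 48+54+20+33=155
- bundle of pipes+carton of books+box of bearings+bale of cotton: weight 3+4+2+4=13, value 54+39+20+33=146
- sack of grain+bundle of pipes+carton of books: weight 5+3+4=12, value 48+54+39=141
Best: $174.

$174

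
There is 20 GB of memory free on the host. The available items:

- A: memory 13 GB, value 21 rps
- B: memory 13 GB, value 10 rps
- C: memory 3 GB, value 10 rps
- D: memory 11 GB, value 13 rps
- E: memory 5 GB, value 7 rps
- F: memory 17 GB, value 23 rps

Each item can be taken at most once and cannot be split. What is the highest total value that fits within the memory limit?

33 rps

Check high-value combinations within 20 GB:
- C+F: memory 3+17=20, value 10+23=33
- A+C: memory 13+3=16, value 21+10=31
- C+D+E: memory 3+11+5=19, value 10+13+7=30
- A+E: memory 13+5=18, value 21+7=28
Best: 33 rps.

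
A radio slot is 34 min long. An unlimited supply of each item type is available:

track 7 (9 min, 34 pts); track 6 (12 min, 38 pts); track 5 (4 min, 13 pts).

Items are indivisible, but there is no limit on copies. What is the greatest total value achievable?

120 pts

Best value-per-unit is track 7 at 34/9; filling with it alone gives 3×34 = 102.
Optimal mix: 2×track 7 + 4×track 5 → duration 34, value 120.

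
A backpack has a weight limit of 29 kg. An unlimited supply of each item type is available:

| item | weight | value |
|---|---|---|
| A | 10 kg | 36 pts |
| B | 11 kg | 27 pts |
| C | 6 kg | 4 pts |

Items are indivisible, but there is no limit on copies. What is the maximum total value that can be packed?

76 pts

Best value-per-unit is A at 36/10; filling with it alone gives 2×36 = 72.
Optimal mix: 2×A + 1×C → weight 26, value 76.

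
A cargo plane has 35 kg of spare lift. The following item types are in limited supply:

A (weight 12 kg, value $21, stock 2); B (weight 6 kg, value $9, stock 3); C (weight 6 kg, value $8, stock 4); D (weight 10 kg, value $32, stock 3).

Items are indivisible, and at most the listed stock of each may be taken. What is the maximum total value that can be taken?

$96

Top feasible selections:
- 3×D: weight 30, value 96
- 1×A + 2×D: weight 32, value 85
Best: $96.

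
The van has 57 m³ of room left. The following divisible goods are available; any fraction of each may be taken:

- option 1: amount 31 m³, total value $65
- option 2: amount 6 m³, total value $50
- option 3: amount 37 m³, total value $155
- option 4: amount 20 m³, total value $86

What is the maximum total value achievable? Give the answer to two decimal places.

Take in order of value per unit:
- option 2 (50/6 per unit): all 6 → value 50, running total 50.00
- option 4 (86/20 per unit): all 20 → value 86, running total 136.00
- option 3 (155/37 per unit): 31 of 37 → value 31×155/37 = 129.8649, running total 265.86
Total 265.86.

265.86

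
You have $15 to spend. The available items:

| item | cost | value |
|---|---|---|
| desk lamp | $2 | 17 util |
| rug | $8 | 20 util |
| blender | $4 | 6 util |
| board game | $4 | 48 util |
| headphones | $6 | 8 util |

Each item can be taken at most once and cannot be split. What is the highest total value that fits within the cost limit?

Check high-value combinations within $15:
- desk lamp+rug+board game: cost 2+8+4=14, value 17+20+48=85
- desk lamp+board game+headphones: cost 2+4+6=12, value 17+48+8=73
- desk lamp+blender+board game: cost 2+4+4=10, value 17+6+48=71
- rug+board game: cost 8+4=12, value 20+48=68
Best: 85 util.

85 util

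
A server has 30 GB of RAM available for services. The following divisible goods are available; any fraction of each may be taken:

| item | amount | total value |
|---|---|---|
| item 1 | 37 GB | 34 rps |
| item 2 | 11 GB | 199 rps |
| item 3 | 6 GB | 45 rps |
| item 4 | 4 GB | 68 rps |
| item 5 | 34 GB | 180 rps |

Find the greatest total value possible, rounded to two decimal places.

Take in order of value per unit:
- item 2 (199/11 per unit): all 11 → value 199, running total 199.00
- item 4 (68/4 per unit): all 4 → value 68, running total 267.00
- item 3 (45/6 per unit): all 6 → value 45, running total 312.00
- item 5 (180/34 per unit): 9 of 34 → value 9×180/34 = 47.6471, running total 359.65
Total 359.65.

359.65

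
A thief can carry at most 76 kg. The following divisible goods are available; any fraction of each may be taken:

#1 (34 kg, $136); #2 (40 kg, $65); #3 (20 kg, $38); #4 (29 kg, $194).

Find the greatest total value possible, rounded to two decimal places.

Take in order of value per unit:
- #4 (194/29 per unit): all 29 → value 194, running total 194.00
- #1 (136/34 per unit): all 34 → value 136, running total 330.00
- #3 (38/20 per unit): 13 of 20 → value 13×38/20 = 24.7000, running total 354.70
Total 354.70.

354.70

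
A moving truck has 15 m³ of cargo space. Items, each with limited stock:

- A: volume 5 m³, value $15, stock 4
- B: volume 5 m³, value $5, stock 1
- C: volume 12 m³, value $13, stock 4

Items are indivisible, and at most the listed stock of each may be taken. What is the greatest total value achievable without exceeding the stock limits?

Best selections within volume 15 and stock limits:
- 3×A: volume 15, value 45
- 2×A + 1×B: volume 15, value 35
- 2×A: volume 10, value 30
- 1×A + 1×B: volume 10, value 20
Best: $45.

$45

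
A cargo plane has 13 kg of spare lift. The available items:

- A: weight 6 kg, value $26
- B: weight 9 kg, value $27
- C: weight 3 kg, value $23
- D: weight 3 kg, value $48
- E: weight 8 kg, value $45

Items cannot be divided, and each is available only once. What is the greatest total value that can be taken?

$97

This is a 0/1 knapsack; check combinations near the capacity.
- A+C+D: weight 6+3+3=12, value 26+23+48=97
- D+E: weight 3+8=11, value 48+45=93
- B+D: weight 9+3=12, value 27+48=75
- A+D: weight 6+3=9, value 26+48=74
- C+D: weight 3+3=6, value 23+48=71
Best: $97.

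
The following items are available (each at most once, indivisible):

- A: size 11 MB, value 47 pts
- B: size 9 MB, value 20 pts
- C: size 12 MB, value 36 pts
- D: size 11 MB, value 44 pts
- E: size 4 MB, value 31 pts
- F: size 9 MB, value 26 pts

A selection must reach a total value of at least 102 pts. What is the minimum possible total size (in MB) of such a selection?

24

Subsets with value ≥ 102, sorted by total size:
- A+E+F: size 24, value 104
- A+D+E: size 26, value 122
Minimum size: 24 MB.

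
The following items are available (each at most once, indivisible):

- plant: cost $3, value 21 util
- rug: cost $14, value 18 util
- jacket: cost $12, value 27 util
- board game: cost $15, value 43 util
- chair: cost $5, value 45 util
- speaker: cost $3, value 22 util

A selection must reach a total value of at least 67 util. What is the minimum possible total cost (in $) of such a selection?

8

Subsets with value ≥ 67, sorted by total cost:
- chair+speaker: cost 8, value 67
- plant+chair+speaker: cost 11, value 88
Minimum cost: 8 $.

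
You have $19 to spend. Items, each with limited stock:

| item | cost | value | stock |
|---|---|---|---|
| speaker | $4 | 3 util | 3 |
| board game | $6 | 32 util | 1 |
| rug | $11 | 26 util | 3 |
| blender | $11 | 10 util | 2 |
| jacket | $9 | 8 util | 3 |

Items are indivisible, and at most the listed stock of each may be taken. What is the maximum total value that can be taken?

58 util

Best selections within cost 19 and stock limits:
- 1×board game + 1×rug: cost 17, value 58
- 1×speaker + 1×board game + 1×jacket: cost 19, value 43
- 1×board game + 1×blender: cost 17, value 42
- 3×speaker + 1×board game: cost 18, value 41
Best: 58 util.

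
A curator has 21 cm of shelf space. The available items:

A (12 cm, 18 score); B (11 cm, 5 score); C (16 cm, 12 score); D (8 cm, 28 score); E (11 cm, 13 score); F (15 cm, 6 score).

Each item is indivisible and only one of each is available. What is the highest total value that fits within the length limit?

Check high-value combinations within 21 cm:
- A+D: length 12+8=20, value 18+28=46
- D+E: length 8+11=19, value 28+13=41
- B+D: length 11+8=19, value 5+28=33
- D: length 8, value 28
- A: length 12, value 18
Best: 46 score.

46 score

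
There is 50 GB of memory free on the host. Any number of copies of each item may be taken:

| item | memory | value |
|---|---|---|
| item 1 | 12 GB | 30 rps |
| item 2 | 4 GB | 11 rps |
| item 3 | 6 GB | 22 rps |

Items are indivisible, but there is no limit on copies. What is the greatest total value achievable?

Best value-per-unit is item 3 at 22/6; filling with it alone gives 8×22 = 176.
Optimal mix: 2×item 2 + 7×item 3 → memory 50, value 176.

176 rps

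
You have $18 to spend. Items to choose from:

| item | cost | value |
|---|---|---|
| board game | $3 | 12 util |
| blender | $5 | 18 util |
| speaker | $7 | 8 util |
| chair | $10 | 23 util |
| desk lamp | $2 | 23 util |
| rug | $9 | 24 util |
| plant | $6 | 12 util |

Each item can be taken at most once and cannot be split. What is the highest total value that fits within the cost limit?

Check high-value combinations within $18:
- blender+desk lamp+rug: cost 5+2+9=16, value 18+23+24=65
- board game+blender+desk lamp+plant: cost 3+5+2+6=16, value 12+18+23+12=65
- blender+chair+desk lamp: cost 5+10+2=17, value 18+23+23=64
- board game+blender+speaker+desk lamp: cost 3+5+7+2=17, value 12+18+8+23=61
Best: 65 util.

65 util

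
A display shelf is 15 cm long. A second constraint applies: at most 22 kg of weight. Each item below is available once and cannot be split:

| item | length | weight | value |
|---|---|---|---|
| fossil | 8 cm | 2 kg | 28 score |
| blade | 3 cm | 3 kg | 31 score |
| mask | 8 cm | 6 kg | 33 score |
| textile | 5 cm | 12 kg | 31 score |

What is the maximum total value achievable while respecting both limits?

64 score

Feasible sets respecting both limits:
- blade+mask: length 11, weight 9, value 64
- mask+textile: length 13, weight 18, value 64
- blade+textile: length 8, weight 15, value 62
- fossil+blade: length 11, weight 5, value 59
Best: 64 score.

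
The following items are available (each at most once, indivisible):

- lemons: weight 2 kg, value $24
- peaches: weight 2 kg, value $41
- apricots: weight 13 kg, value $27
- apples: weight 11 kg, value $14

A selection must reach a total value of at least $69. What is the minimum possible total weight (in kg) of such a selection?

Subsets with value ≥ 69, sorted by total weight:
- lemons+peaches+apples: weight 15, value 79
- lemons+peaches+apricots: weight 17, value 92
- peaches+apricots+apples: weight 26, value 82
- lemons+peaches+apricots+apples: weight 28, value 106
Minimum weight: 15 kg.

15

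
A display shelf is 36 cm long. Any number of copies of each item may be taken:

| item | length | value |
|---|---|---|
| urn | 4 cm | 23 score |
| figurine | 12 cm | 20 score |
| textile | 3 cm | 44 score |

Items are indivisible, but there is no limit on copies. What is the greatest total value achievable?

528 score

Best value-per-unit is textile at 44/3, and filling with it alone uses length 12×3=36. No mix of the others beats 12×44 = 528.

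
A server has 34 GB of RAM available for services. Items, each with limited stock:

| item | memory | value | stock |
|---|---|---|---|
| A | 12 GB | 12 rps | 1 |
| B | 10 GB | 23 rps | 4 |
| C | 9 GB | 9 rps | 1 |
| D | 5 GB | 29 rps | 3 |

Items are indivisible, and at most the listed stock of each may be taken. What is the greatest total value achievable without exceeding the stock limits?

Best selections within memory 34 and stock limits:
- 1×B + 1×C + 3×D: memory 34, value 119
- 1×B + 3×D: memory 25, value 110
- 2×B + 2×D: memory 30, value 104
- 1×A + 3×D: memory 27, value 99
Best: 119 rps.

119 rps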